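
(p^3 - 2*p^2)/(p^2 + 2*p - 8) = p^2/(p + 4)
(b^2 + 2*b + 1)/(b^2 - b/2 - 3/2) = 2*(b + 1)/(2*b - 3)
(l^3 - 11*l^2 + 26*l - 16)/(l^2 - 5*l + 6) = (l^2 - 9*l + 8)/(l - 3)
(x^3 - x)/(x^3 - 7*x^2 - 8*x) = (x - 1)/(x - 8)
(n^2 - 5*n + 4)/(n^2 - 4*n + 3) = (n - 4)/(n - 3)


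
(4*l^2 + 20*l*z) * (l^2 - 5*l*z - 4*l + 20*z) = 4*l^4 - 16*l^3 - 100*l^2*z^2 + 400*l*z^2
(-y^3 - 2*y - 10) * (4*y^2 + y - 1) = -4*y^5 - y^4 - 7*y^3 - 42*y^2 - 8*y + 10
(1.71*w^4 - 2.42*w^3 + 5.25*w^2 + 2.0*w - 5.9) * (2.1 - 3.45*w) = -5.8995*w^5 + 11.94*w^4 - 23.1945*w^3 + 4.125*w^2 + 24.555*w - 12.39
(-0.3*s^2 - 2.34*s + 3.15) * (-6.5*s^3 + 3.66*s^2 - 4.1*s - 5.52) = 1.95*s^5 + 14.112*s^4 - 27.8094*s^3 + 22.779*s^2 + 0.00179999999999936*s - 17.388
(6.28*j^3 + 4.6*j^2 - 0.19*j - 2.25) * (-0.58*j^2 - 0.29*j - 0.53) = -3.6424*j^5 - 4.4892*j^4 - 4.5522*j^3 - 1.0779*j^2 + 0.7532*j + 1.1925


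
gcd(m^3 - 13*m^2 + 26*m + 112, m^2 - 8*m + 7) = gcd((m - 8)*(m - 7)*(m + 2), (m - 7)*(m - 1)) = m - 7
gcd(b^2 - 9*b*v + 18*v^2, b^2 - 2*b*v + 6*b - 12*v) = 1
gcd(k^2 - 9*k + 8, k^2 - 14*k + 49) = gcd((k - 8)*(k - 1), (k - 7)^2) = 1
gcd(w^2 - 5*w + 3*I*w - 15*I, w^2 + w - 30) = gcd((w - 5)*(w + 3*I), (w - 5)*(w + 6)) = w - 5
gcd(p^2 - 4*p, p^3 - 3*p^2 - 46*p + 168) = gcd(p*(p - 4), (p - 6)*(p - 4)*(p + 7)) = p - 4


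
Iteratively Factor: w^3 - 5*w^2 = (w)*(w^2 - 5*w) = w*(w - 5)*(w)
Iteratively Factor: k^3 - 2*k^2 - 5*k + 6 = (k + 2)*(k^2 - 4*k + 3) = (k - 1)*(k + 2)*(k - 3)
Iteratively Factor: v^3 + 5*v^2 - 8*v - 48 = (v + 4)*(v^2 + v - 12) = (v + 4)^2*(v - 3)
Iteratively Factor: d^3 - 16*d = (d - 4)*(d^2 + 4*d) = (d - 4)*(d + 4)*(d)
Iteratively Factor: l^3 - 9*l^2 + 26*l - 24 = (l - 2)*(l^2 - 7*l + 12) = (l - 3)*(l - 2)*(l - 4)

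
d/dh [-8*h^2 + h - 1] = 1 - 16*h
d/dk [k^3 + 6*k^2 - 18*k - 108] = 3*k^2 + 12*k - 18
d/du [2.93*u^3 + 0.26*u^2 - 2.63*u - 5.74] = 8.79*u^2 + 0.52*u - 2.63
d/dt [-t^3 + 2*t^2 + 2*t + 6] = -3*t^2 + 4*t + 2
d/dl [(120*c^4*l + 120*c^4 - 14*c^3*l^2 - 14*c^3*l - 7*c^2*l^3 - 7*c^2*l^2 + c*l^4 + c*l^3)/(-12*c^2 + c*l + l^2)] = c*(-90*c^3 + 66*c^2*l + 3*c^2 - 20*c*l^2 - 6*c*l + 2*l^3 + l^2)/(9*c^2 - 6*c*l + l^2)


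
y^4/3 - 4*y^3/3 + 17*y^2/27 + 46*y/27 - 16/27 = (y/3 + 1/3)*(y - 8/3)*(y - 2)*(y - 1/3)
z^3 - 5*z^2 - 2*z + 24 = (z - 4)*(z - 3)*(z + 2)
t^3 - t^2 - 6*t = t*(t - 3)*(t + 2)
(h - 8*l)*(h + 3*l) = h^2 - 5*h*l - 24*l^2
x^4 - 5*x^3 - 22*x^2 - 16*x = x*(x - 8)*(x + 1)*(x + 2)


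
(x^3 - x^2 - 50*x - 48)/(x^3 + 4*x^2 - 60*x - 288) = (x + 1)/(x + 6)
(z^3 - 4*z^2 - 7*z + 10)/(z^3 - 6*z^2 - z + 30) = (z - 1)/(z - 3)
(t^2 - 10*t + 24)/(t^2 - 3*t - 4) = (t - 6)/(t + 1)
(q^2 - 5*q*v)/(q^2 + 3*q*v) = (q - 5*v)/(q + 3*v)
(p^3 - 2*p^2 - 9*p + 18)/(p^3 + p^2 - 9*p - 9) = (p - 2)/(p + 1)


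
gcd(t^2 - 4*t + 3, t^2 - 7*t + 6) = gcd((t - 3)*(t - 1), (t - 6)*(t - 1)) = t - 1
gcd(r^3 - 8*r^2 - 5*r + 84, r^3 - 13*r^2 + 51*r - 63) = r - 7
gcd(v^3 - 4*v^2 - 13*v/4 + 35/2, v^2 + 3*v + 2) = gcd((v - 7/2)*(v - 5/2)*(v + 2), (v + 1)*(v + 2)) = v + 2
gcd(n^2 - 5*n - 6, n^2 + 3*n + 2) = n + 1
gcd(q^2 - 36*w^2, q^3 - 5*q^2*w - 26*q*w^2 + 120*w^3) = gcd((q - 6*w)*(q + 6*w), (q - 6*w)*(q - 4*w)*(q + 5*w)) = q - 6*w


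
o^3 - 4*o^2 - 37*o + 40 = (o - 8)*(o - 1)*(o + 5)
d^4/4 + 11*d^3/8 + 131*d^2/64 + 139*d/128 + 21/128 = (d/4 + 1/4)*(d + 1/4)*(d + 3/4)*(d + 7/2)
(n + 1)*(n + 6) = n^2 + 7*n + 6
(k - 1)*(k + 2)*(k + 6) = k^3 + 7*k^2 + 4*k - 12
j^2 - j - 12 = (j - 4)*(j + 3)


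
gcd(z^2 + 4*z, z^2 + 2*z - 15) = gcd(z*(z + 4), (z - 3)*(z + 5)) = 1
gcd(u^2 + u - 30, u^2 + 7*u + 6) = u + 6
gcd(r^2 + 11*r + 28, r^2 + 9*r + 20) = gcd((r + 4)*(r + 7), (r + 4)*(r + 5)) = r + 4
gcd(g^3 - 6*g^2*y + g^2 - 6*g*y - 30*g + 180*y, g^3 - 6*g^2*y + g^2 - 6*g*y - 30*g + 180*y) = -g^3 + 6*g^2*y - g^2 + 6*g*y + 30*g - 180*y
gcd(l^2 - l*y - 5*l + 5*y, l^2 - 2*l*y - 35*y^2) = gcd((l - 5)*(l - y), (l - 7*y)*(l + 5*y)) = 1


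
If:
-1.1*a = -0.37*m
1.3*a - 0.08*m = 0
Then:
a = 0.00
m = 0.00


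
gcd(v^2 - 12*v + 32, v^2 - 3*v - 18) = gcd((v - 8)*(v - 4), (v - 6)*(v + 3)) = 1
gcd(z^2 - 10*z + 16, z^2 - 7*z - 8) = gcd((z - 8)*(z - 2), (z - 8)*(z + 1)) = z - 8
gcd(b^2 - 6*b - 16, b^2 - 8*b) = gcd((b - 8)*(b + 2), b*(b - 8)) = b - 8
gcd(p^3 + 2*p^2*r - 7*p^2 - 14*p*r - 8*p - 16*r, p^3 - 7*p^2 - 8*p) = p^2 - 7*p - 8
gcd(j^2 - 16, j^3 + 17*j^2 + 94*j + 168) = j + 4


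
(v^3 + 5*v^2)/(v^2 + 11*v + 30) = v^2/(v + 6)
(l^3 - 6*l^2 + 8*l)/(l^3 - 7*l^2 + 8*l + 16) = l*(l - 2)/(l^2 - 3*l - 4)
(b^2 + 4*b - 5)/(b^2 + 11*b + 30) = (b - 1)/(b + 6)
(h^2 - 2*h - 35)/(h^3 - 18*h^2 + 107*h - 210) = (h + 5)/(h^2 - 11*h + 30)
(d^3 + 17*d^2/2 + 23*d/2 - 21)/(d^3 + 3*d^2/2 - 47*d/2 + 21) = (2*d + 7)/(2*d - 7)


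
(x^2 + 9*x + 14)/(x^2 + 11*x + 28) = (x + 2)/(x + 4)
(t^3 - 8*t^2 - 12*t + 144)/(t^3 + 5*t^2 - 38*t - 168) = (t - 6)/(t + 7)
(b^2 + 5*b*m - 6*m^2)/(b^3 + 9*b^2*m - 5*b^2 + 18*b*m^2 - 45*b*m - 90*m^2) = (b - m)/(b^2 + 3*b*m - 5*b - 15*m)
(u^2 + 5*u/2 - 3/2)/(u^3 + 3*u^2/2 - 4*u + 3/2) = 1/(u - 1)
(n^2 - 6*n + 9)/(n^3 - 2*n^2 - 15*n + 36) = 1/(n + 4)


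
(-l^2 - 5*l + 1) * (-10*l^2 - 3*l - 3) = 10*l^4 + 53*l^3 + 8*l^2 + 12*l - 3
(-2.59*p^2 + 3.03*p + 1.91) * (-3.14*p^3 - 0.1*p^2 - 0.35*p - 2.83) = 8.1326*p^5 - 9.2552*p^4 - 5.3939*p^3 + 6.0782*p^2 - 9.2434*p - 5.4053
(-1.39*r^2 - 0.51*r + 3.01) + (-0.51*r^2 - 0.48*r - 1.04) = -1.9*r^2 - 0.99*r + 1.97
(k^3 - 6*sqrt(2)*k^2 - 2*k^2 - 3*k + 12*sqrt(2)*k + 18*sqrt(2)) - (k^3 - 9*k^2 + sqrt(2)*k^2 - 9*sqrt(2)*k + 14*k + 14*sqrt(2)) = -7*sqrt(2)*k^2 + 7*k^2 - 17*k + 21*sqrt(2)*k + 4*sqrt(2)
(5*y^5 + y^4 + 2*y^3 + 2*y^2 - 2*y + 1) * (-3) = -15*y^5 - 3*y^4 - 6*y^3 - 6*y^2 + 6*y - 3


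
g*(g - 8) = g^2 - 8*g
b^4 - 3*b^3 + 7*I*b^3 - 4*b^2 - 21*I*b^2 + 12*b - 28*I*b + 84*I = (b - 3)*(b - 2)*(b + 2)*(b + 7*I)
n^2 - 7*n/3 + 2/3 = (n - 2)*(n - 1/3)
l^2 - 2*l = l*(l - 2)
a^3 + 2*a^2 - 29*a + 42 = (a - 3)*(a - 2)*(a + 7)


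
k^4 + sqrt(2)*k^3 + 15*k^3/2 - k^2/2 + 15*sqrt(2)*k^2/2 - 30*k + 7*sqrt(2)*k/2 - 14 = (k + 1/2)*(k + 7)*(k - sqrt(2))*(k + 2*sqrt(2))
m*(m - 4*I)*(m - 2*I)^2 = m^4 - 8*I*m^3 - 20*m^2 + 16*I*m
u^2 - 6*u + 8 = (u - 4)*(u - 2)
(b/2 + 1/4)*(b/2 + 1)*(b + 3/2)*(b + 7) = b^4/4 + 11*b^3/4 + 131*b^2/16 + 139*b/16 + 21/8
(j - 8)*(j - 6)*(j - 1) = j^3 - 15*j^2 + 62*j - 48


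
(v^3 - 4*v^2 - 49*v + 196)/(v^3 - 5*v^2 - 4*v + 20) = (v^3 - 4*v^2 - 49*v + 196)/(v^3 - 5*v^2 - 4*v + 20)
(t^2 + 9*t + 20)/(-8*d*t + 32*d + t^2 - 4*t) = (t^2 + 9*t + 20)/(-8*d*t + 32*d + t^2 - 4*t)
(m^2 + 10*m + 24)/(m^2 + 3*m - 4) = (m + 6)/(m - 1)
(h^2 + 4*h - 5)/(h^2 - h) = (h + 5)/h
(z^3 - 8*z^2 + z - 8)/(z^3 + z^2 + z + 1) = (z - 8)/(z + 1)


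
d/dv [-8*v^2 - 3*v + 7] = -16*v - 3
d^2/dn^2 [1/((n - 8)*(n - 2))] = 2*((n - 8)^2 + (n - 8)*(n - 2) + (n - 2)^2)/((n - 8)^3*(n - 2)^3)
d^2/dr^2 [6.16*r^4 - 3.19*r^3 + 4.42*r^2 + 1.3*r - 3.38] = 73.92*r^2 - 19.14*r + 8.84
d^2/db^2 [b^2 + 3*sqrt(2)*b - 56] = 2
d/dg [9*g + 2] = 9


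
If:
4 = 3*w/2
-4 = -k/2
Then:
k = 8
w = 8/3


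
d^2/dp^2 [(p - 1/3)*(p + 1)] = 2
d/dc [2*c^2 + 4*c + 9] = 4*c + 4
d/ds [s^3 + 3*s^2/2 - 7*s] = 3*s^2 + 3*s - 7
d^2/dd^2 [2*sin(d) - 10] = -2*sin(d)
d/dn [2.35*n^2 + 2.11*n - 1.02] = 4.7*n + 2.11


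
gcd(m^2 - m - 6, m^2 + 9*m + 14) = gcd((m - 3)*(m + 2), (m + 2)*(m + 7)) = m + 2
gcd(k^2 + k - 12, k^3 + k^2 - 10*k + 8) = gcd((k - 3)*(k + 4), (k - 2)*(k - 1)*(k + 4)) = k + 4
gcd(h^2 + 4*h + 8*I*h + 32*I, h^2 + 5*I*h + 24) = h + 8*I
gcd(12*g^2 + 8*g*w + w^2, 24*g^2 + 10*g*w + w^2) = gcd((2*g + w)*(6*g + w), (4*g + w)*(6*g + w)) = 6*g + w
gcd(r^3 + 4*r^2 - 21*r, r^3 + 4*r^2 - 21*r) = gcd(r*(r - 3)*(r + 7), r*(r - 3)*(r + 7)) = r^3 + 4*r^2 - 21*r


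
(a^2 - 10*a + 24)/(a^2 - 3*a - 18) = (a - 4)/(a + 3)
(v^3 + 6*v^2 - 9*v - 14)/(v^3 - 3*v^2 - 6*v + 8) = (v^3 + 6*v^2 - 9*v - 14)/(v^3 - 3*v^2 - 6*v + 8)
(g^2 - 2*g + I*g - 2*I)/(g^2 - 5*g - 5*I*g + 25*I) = (g^2 + g*(-2 + I) - 2*I)/(g^2 - 5*g*(1 + I) + 25*I)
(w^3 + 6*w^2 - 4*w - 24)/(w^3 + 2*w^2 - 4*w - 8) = (w + 6)/(w + 2)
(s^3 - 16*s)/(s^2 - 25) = s*(s^2 - 16)/(s^2 - 25)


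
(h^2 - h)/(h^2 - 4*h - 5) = h*(1 - h)/(-h^2 + 4*h + 5)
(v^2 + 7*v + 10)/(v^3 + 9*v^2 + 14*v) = (v + 5)/(v*(v + 7))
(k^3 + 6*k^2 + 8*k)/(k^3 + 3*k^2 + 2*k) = (k + 4)/(k + 1)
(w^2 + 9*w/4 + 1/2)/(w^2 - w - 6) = (w + 1/4)/(w - 3)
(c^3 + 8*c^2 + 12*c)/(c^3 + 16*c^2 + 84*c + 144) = c*(c + 2)/(c^2 + 10*c + 24)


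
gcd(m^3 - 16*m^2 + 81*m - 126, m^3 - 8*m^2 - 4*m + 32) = 1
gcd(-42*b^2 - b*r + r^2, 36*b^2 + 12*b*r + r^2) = 6*b + r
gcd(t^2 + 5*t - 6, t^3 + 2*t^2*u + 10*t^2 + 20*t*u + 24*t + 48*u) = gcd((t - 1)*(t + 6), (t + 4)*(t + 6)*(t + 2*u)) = t + 6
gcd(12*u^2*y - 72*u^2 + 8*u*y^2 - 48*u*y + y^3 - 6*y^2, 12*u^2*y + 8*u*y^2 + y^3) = 12*u^2 + 8*u*y + y^2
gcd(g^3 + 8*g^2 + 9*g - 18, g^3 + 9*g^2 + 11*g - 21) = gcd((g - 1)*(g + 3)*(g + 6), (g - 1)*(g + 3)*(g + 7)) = g^2 + 2*g - 3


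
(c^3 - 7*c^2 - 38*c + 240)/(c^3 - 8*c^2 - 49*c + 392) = (c^2 + c - 30)/(c^2 - 49)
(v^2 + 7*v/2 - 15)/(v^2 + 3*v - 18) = (v - 5/2)/(v - 3)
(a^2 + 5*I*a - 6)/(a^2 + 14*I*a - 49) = (a^2 + 5*I*a - 6)/(a^2 + 14*I*a - 49)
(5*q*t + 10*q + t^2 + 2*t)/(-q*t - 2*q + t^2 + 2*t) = (-5*q - t)/(q - t)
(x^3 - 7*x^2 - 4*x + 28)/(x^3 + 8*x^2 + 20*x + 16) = (x^2 - 9*x + 14)/(x^2 + 6*x + 8)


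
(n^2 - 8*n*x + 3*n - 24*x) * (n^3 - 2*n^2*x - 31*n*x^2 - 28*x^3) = n^5 - 10*n^4*x + 3*n^4 - 15*n^3*x^2 - 30*n^3*x + 220*n^2*x^3 - 45*n^2*x^2 + 224*n*x^4 + 660*n*x^3 + 672*x^4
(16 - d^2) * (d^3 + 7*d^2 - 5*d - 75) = -d^5 - 7*d^4 + 21*d^3 + 187*d^2 - 80*d - 1200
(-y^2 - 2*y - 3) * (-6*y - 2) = 6*y^3 + 14*y^2 + 22*y + 6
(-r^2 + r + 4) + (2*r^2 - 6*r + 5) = r^2 - 5*r + 9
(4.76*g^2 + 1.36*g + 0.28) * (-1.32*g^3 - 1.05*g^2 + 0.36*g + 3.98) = -6.2832*g^5 - 6.7932*g^4 - 0.0840000000000003*g^3 + 19.1404*g^2 + 5.5136*g + 1.1144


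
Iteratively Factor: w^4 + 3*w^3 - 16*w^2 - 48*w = (w + 3)*(w^3 - 16*w) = (w - 4)*(w + 3)*(w^2 + 4*w) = w*(w - 4)*(w + 3)*(w + 4)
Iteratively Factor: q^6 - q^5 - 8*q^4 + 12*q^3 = (q + 3)*(q^5 - 4*q^4 + 4*q^3) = (q - 2)*(q + 3)*(q^4 - 2*q^3) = q*(q - 2)*(q + 3)*(q^3 - 2*q^2) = q^2*(q - 2)*(q + 3)*(q^2 - 2*q) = q^3*(q - 2)*(q + 3)*(q - 2)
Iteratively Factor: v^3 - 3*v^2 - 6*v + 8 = (v - 4)*(v^2 + v - 2) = (v - 4)*(v + 2)*(v - 1)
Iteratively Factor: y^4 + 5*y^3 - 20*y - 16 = (y + 2)*(y^3 + 3*y^2 - 6*y - 8) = (y - 2)*(y + 2)*(y^2 + 5*y + 4) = (y - 2)*(y + 1)*(y + 2)*(y + 4)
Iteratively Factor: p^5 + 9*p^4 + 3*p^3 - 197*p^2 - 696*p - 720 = (p + 3)*(p^4 + 6*p^3 - 15*p^2 - 152*p - 240) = (p + 3)*(p + 4)*(p^3 + 2*p^2 - 23*p - 60) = (p + 3)^2*(p + 4)*(p^2 - p - 20) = (p + 3)^2*(p + 4)^2*(p - 5)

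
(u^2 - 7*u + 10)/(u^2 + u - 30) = (u - 2)/(u + 6)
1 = 1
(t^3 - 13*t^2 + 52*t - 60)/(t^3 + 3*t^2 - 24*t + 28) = (t^2 - 11*t + 30)/(t^2 + 5*t - 14)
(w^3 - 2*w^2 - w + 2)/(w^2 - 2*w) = w - 1/w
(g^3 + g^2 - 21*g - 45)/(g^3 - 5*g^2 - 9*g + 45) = (g + 3)/(g - 3)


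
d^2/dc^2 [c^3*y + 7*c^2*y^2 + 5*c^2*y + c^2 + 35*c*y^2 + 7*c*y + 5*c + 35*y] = 6*c*y + 14*y^2 + 10*y + 2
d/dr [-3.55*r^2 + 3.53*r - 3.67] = 3.53 - 7.1*r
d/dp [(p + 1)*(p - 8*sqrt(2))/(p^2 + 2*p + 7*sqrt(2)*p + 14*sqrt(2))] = (p^2 + 15*sqrt(2)*p^2 + 44*sqrt(2)*p - 112 + 30*sqrt(2))/(p^4 + 4*p^3 + 14*sqrt(2)*p^3 + 56*sqrt(2)*p^2 + 102*p^2 + 56*sqrt(2)*p + 392*p + 392)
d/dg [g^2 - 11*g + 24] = 2*g - 11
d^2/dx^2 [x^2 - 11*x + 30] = 2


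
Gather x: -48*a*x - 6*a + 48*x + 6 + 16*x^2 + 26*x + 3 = -6*a + 16*x^2 + x*(74 - 48*a) + 9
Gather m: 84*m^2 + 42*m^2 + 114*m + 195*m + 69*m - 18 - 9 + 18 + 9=126*m^2 + 378*m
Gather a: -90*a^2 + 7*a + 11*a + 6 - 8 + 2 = -90*a^2 + 18*a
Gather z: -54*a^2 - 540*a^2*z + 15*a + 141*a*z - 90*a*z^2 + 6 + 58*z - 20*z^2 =-54*a^2 + 15*a + z^2*(-90*a - 20) + z*(-540*a^2 + 141*a + 58) + 6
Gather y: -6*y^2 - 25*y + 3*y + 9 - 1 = -6*y^2 - 22*y + 8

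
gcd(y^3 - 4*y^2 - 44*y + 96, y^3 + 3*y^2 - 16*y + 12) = y^2 + 4*y - 12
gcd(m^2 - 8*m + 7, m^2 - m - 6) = 1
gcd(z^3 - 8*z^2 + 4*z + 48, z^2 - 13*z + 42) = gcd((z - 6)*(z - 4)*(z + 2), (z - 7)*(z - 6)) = z - 6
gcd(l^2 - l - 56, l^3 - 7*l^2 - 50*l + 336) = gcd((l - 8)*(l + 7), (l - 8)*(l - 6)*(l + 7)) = l^2 - l - 56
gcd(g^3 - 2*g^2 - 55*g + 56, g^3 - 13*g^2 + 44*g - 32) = g^2 - 9*g + 8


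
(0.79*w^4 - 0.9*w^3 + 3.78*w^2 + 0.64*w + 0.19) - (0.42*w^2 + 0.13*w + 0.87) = 0.79*w^4 - 0.9*w^3 + 3.36*w^2 + 0.51*w - 0.68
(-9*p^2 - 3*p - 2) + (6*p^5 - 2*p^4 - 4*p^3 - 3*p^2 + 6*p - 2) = 6*p^5 - 2*p^4 - 4*p^3 - 12*p^2 + 3*p - 4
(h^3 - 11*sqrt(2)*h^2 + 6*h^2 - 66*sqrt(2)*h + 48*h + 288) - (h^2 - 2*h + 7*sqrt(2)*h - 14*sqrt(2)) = h^3 - 11*sqrt(2)*h^2 + 5*h^2 - 73*sqrt(2)*h + 50*h + 14*sqrt(2) + 288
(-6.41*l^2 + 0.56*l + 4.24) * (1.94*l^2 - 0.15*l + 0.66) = -12.4354*l^4 + 2.0479*l^3 + 3.911*l^2 - 0.2664*l + 2.7984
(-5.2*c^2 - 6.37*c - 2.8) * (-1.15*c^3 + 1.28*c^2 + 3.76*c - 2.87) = 5.98*c^5 + 0.669499999999999*c^4 - 24.4856*c^3 - 12.6112*c^2 + 7.7539*c + 8.036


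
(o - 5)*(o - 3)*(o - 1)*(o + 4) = o^4 - 5*o^3 - 13*o^2 + 77*o - 60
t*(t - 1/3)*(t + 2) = t^3 + 5*t^2/3 - 2*t/3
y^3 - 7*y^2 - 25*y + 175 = (y - 7)*(y - 5)*(y + 5)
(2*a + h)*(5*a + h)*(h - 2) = 10*a^2*h - 20*a^2 + 7*a*h^2 - 14*a*h + h^3 - 2*h^2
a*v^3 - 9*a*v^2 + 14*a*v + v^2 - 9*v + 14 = (v - 7)*(v - 2)*(a*v + 1)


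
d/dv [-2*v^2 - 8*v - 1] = -4*v - 8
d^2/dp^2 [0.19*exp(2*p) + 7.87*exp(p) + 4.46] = (0.76*exp(p) + 7.87)*exp(p)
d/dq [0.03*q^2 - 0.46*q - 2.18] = 0.06*q - 0.46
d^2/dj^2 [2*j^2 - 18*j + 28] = 4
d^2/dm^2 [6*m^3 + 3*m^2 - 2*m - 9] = 36*m + 6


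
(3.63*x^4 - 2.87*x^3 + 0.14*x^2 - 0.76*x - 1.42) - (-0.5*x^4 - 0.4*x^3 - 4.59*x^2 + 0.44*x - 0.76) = 4.13*x^4 - 2.47*x^3 + 4.73*x^2 - 1.2*x - 0.66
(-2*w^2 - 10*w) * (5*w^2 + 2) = -10*w^4 - 50*w^3 - 4*w^2 - 20*w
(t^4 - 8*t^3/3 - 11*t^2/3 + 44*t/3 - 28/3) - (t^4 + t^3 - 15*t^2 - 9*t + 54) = -11*t^3/3 + 34*t^2/3 + 71*t/3 - 190/3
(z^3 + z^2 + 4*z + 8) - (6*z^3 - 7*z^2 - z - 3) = -5*z^3 + 8*z^2 + 5*z + 11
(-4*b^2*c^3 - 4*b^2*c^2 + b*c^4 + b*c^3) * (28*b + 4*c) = -112*b^3*c^3 - 112*b^3*c^2 + 12*b^2*c^4 + 12*b^2*c^3 + 4*b*c^5 + 4*b*c^4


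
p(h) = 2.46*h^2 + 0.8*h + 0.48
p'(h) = 4.92*h + 0.8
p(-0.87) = 1.65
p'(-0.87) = -3.48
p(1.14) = 4.59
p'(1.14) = 6.41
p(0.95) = 3.46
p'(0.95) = 5.47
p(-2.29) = 11.55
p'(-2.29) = -10.47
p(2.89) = 23.34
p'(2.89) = 15.02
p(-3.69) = 31.02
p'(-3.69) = -17.35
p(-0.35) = 0.50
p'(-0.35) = -0.92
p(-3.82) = 33.32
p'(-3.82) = -17.99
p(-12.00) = 345.12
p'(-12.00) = -58.24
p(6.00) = 93.84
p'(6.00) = 30.32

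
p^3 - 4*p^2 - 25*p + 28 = (p - 7)*(p - 1)*(p + 4)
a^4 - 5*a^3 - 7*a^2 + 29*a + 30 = (a - 5)*(a - 3)*(a + 1)*(a + 2)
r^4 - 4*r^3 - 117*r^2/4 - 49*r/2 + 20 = (r - 8)*(r - 1/2)*(r + 2)*(r + 5/2)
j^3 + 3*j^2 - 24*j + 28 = (j - 2)^2*(j + 7)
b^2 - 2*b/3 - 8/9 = (b - 4/3)*(b + 2/3)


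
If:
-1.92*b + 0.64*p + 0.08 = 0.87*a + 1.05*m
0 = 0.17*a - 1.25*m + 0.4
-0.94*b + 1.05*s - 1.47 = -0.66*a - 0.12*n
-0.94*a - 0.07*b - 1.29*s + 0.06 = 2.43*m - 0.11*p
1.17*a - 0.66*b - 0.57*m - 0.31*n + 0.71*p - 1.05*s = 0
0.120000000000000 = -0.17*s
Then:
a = -33.25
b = -141.12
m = -4.20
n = -904.15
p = -475.58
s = -0.71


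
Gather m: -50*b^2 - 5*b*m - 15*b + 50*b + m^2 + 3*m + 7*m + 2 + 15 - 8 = -50*b^2 + 35*b + m^2 + m*(10 - 5*b) + 9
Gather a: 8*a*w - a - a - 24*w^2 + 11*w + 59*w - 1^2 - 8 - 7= a*(8*w - 2) - 24*w^2 + 70*w - 16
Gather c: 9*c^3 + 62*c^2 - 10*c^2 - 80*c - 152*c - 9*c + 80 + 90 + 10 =9*c^3 + 52*c^2 - 241*c + 180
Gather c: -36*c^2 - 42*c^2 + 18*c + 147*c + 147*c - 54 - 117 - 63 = -78*c^2 + 312*c - 234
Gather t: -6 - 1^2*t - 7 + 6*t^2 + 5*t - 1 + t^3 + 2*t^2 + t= t^3 + 8*t^2 + 5*t - 14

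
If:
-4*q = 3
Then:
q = -3/4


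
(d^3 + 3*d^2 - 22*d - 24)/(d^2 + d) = d + 2 - 24/d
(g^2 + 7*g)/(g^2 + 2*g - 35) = g/(g - 5)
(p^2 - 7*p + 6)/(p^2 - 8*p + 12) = (p - 1)/(p - 2)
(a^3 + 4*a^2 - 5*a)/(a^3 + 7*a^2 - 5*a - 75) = a*(a - 1)/(a^2 + 2*a - 15)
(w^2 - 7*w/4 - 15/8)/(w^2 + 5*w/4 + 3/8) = (2*w - 5)/(2*w + 1)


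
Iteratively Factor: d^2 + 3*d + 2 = (d + 1)*(d + 2)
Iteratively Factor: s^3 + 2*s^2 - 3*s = (s)*(s^2 + 2*s - 3) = s*(s + 3)*(s - 1)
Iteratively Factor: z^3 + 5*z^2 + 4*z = (z)*(z^2 + 5*z + 4) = z*(z + 1)*(z + 4)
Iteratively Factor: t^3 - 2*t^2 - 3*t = (t - 3)*(t^2 + t) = (t - 3)*(t + 1)*(t)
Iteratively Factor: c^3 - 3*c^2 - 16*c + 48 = (c - 3)*(c^2 - 16) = (c - 3)*(c + 4)*(c - 4)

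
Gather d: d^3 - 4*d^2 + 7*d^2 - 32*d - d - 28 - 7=d^3 + 3*d^2 - 33*d - 35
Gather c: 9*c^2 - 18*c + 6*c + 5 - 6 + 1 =9*c^2 - 12*c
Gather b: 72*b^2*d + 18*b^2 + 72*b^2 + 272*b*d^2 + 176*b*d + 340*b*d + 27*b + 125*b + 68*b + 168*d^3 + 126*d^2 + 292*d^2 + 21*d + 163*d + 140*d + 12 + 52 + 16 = b^2*(72*d + 90) + b*(272*d^2 + 516*d + 220) + 168*d^3 + 418*d^2 + 324*d + 80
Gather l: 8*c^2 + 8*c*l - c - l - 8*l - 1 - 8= 8*c^2 - c + l*(8*c - 9) - 9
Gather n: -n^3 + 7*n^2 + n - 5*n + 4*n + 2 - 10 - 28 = -n^3 + 7*n^2 - 36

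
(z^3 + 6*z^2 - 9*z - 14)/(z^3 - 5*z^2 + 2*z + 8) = (z + 7)/(z - 4)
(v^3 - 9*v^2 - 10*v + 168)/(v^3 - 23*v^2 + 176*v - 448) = (v^2 - 2*v - 24)/(v^2 - 16*v + 64)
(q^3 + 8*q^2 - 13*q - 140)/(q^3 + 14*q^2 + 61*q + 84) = (q^2 + q - 20)/(q^2 + 7*q + 12)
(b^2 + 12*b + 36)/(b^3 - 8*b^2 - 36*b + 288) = (b + 6)/(b^2 - 14*b + 48)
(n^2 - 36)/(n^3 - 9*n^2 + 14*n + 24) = (n + 6)/(n^2 - 3*n - 4)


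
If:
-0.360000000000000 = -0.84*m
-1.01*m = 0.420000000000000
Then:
No Solution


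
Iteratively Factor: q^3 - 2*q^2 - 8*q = (q)*(q^2 - 2*q - 8) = q*(q - 4)*(q + 2)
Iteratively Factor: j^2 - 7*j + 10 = (j - 2)*(j - 5)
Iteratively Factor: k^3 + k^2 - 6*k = (k - 2)*(k^2 + 3*k) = (k - 2)*(k + 3)*(k)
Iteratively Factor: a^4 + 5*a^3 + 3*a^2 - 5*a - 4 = (a + 4)*(a^3 + a^2 - a - 1) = (a + 1)*(a + 4)*(a^2 - 1) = (a + 1)^2*(a + 4)*(a - 1)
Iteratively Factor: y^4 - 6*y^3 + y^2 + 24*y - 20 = (y - 1)*(y^3 - 5*y^2 - 4*y + 20) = (y - 1)*(y + 2)*(y^2 - 7*y + 10) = (y - 2)*(y - 1)*(y + 2)*(y - 5)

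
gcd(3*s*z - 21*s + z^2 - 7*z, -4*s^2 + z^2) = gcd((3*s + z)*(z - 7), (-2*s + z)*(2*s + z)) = 1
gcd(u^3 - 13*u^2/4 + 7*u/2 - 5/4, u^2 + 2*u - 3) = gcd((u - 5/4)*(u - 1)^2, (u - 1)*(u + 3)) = u - 1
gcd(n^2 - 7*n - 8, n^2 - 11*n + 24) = n - 8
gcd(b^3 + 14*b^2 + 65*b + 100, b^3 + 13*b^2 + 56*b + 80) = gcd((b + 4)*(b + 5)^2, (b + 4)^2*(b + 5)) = b^2 + 9*b + 20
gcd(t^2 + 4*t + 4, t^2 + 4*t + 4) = t^2 + 4*t + 4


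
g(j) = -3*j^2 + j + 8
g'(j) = 1 - 6*j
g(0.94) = 6.29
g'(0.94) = -4.64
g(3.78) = -31.09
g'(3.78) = -21.68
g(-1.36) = 1.09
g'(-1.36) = 9.16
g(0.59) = 7.55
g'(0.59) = -2.54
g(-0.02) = 7.98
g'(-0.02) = 1.12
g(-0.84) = 5.04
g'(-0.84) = 6.04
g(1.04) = 5.80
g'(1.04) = -5.24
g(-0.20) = 7.68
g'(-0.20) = 2.20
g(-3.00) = -22.00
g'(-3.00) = 19.00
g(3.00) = -16.00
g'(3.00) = -17.00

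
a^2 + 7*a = a*(a + 7)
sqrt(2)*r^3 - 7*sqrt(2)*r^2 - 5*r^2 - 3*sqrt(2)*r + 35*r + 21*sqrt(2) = (r - 7)*(r - 3*sqrt(2))*(sqrt(2)*r + 1)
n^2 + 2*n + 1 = (n + 1)^2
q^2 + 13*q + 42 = (q + 6)*(q + 7)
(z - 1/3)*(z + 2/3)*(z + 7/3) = z^3 + 8*z^2/3 + 5*z/9 - 14/27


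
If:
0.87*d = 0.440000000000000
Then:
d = 0.51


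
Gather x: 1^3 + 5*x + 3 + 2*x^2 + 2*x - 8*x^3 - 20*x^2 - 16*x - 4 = -8*x^3 - 18*x^2 - 9*x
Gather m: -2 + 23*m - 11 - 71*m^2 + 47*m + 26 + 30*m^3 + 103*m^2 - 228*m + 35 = 30*m^3 + 32*m^2 - 158*m + 48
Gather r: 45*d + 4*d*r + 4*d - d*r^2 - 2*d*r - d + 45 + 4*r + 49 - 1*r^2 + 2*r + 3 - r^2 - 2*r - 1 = 48*d + r^2*(-d - 2) + r*(2*d + 4) + 96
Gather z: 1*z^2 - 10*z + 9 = z^2 - 10*z + 9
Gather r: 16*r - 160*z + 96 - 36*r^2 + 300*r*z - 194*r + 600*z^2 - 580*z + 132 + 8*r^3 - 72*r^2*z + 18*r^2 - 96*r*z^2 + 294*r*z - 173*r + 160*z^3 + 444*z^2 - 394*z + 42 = 8*r^3 + r^2*(-72*z - 18) + r*(-96*z^2 + 594*z - 351) + 160*z^3 + 1044*z^2 - 1134*z + 270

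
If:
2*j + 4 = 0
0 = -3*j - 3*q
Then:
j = -2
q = 2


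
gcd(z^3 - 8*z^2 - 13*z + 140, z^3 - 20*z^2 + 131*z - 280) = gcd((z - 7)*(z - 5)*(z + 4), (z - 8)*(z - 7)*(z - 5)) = z^2 - 12*z + 35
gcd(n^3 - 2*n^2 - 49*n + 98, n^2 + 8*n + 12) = 1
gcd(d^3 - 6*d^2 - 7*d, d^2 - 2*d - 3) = d + 1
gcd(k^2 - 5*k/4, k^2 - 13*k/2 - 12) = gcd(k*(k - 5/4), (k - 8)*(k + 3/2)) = 1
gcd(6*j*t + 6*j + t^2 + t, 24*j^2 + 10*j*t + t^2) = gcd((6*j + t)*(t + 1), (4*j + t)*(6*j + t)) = 6*j + t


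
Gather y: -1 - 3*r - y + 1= -3*r - y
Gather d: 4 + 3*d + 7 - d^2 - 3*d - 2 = 9 - d^2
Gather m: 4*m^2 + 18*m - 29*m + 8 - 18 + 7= 4*m^2 - 11*m - 3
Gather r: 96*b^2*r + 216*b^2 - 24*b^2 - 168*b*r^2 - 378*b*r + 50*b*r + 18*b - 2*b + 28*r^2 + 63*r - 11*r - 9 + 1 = 192*b^2 + 16*b + r^2*(28 - 168*b) + r*(96*b^2 - 328*b + 52) - 8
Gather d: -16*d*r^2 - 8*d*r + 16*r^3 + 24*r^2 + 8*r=d*(-16*r^2 - 8*r) + 16*r^3 + 24*r^2 + 8*r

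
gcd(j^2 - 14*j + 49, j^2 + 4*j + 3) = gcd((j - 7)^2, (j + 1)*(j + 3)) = 1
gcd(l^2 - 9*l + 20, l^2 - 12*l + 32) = l - 4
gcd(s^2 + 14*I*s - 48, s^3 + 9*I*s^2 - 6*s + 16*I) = s + 8*I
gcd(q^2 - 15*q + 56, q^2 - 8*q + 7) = q - 7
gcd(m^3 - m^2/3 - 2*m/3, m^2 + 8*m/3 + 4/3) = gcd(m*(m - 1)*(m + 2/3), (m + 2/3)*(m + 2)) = m + 2/3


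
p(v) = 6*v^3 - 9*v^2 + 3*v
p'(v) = 18*v^2 - 18*v + 3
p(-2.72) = -195.49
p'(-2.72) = 185.13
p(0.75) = -0.28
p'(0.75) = -0.38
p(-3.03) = -258.63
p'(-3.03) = 222.80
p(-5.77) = -1469.55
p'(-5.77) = 706.13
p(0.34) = 0.22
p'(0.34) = -1.04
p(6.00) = 990.00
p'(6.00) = 543.00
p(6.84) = 1519.53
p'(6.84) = 722.02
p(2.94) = 83.50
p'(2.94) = 105.66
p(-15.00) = -22320.00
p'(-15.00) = 4323.00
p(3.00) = 90.00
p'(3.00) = 111.00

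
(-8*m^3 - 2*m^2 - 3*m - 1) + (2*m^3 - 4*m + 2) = -6*m^3 - 2*m^2 - 7*m + 1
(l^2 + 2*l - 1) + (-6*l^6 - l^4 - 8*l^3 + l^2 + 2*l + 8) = -6*l^6 - l^4 - 8*l^3 + 2*l^2 + 4*l + 7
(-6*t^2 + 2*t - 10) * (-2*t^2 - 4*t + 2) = 12*t^4 + 20*t^3 + 44*t - 20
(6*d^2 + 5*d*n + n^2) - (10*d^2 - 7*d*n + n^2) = -4*d^2 + 12*d*n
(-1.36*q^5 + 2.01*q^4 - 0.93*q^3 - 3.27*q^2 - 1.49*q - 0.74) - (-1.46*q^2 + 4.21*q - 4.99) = -1.36*q^5 + 2.01*q^4 - 0.93*q^3 - 1.81*q^2 - 5.7*q + 4.25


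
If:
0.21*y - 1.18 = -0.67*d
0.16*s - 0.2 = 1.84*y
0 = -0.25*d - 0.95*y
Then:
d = 1.92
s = -4.56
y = -0.51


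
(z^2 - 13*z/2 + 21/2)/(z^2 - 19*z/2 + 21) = (z - 3)/(z - 6)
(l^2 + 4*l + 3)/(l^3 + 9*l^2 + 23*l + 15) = 1/(l + 5)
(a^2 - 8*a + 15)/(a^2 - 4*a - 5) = (a - 3)/(a + 1)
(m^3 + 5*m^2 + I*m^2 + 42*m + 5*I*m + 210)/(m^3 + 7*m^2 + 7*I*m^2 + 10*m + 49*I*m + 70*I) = (m - 6*I)/(m + 2)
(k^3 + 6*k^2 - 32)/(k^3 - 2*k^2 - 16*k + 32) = (k + 4)/(k - 4)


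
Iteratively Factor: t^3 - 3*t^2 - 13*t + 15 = (t - 5)*(t^2 + 2*t - 3) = (t - 5)*(t - 1)*(t + 3)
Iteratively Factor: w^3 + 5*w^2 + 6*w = (w + 2)*(w^2 + 3*w) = w*(w + 2)*(w + 3)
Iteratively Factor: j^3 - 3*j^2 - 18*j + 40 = (j - 5)*(j^2 + 2*j - 8) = (j - 5)*(j - 2)*(j + 4)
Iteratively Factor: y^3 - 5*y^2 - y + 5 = (y - 1)*(y^2 - 4*y - 5) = (y - 1)*(y + 1)*(y - 5)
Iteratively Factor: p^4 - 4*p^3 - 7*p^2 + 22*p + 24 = (p - 4)*(p^3 - 7*p - 6) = (p - 4)*(p + 1)*(p^2 - p - 6) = (p - 4)*(p + 1)*(p + 2)*(p - 3)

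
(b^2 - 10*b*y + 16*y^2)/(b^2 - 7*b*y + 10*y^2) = (-b + 8*y)/(-b + 5*y)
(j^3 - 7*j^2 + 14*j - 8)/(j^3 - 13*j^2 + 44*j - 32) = (j - 2)/(j - 8)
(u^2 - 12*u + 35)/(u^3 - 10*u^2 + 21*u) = (u - 5)/(u*(u - 3))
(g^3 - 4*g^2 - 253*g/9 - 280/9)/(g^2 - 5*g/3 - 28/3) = (3*g^2 - 19*g - 40)/(3*(g - 4))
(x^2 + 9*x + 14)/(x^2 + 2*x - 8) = (x^2 + 9*x + 14)/(x^2 + 2*x - 8)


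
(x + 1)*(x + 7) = x^2 + 8*x + 7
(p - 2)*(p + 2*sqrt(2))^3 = p^4 - 2*p^3 + 6*sqrt(2)*p^3 - 12*sqrt(2)*p^2 + 24*p^2 - 48*p + 16*sqrt(2)*p - 32*sqrt(2)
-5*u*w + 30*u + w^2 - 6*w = (-5*u + w)*(w - 6)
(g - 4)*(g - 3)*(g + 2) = g^3 - 5*g^2 - 2*g + 24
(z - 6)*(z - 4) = z^2 - 10*z + 24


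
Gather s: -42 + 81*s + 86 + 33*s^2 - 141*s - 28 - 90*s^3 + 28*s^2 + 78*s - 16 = -90*s^3 + 61*s^2 + 18*s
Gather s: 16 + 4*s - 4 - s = 3*s + 12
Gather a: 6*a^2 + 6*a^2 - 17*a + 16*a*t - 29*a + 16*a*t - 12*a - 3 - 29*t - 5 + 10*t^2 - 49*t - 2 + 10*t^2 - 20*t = 12*a^2 + a*(32*t - 58) + 20*t^2 - 98*t - 10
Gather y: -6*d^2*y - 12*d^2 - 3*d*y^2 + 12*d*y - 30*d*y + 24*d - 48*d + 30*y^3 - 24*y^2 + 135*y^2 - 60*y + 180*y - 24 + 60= -12*d^2 - 24*d + 30*y^3 + y^2*(111 - 3*d) + y*(-6*d^2 - 18*d + 120) + 36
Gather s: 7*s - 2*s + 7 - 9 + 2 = 5*s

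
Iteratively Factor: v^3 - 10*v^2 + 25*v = (v - 5)*(v^2 - 5*v) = (v - 5)^2*(v)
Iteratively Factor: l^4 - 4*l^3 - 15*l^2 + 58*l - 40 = (l + 4)*(l^3 - 8*l^2 + 17*l - 10) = (l - 2)*(l + 4)*(l^2 - 6*l + 5) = (l - 5)*(l - 2)*(l + 4)*(l - 1)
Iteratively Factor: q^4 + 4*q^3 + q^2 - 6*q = (q - 1)*(q^3 + 5*q^2 + 6*q) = q*(q - 1)*(q^2 + 5*q + 6) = q*(q - 1)*(q + 2)*(q + 3)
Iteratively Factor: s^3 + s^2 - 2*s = (s)*(s^2 + s - 2) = s*(s + 2)*(s - 1)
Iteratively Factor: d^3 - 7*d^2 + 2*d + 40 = (d + 2)*(d^2 - 9*d + 20) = (d - 4)*(d + 2)*(d - 5)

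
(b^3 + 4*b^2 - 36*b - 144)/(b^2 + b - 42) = (b^2 + 10*b + 24)/(b + 7)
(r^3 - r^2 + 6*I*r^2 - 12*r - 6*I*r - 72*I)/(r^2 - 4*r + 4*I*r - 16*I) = (r^2 + r*(3 + 6*I) + 18*I)/(r + 4*I)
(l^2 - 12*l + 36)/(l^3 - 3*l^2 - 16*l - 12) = (l - 6)/(l^2 + 3*l + 2)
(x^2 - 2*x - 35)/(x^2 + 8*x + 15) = (x - 7)/(x + 3)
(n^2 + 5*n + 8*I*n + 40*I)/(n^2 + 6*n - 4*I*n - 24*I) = (n^2 + n*(5 + 8*I) + 40*I)/(n^2 + n*(6 - 4*I) - 24*I)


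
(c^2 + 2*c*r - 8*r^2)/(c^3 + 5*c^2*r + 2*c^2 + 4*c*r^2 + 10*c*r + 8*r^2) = (c - 2*r)/(c^2 + c*r + 2*c + 2*r)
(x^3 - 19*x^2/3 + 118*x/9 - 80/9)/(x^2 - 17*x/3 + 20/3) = (3*x^2 - 14*x + 16)/(3*(x - 4))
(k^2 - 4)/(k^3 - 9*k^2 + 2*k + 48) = (k - 2)/(k^2 - 11*k + 24)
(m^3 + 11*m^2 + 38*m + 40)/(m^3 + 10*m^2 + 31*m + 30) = (m + 4)/(m + 3)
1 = 1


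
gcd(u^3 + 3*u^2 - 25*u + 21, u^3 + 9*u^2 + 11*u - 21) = u^2 + 6*u - 7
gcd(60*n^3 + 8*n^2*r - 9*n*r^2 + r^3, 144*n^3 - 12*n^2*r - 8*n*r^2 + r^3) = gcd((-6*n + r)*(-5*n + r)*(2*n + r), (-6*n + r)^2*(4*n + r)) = -6*n + r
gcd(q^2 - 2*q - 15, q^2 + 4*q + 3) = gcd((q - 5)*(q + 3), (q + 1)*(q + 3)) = q + 3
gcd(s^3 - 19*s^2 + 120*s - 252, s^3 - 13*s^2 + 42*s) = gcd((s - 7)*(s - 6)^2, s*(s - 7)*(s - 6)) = s^2 - 13*s + 42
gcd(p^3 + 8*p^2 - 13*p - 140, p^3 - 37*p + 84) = p^2 + 3*p - 28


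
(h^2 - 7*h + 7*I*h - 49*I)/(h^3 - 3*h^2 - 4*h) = (h^2 + 7*h*(-1 + I) - 49*I)/(h*(h^2 - 3*h - 4))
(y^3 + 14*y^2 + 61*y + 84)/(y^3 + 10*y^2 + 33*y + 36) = (y + 7)/(y + 3)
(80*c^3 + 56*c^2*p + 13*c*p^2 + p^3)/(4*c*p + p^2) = 20*c^2/p + 9*c + p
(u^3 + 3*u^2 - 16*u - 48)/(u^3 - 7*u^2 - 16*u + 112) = (u + 3)/(u - 7)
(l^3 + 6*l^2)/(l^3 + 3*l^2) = (l + 6)/(l + 3)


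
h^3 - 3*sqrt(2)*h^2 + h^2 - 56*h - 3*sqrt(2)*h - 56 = (h + 1)*(h - 7*sqrt(2))*(h + 4*sqrt(2))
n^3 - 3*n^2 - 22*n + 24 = (n - 6)*(n - 1)*(n + 4)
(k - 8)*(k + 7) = k^2 - k - 56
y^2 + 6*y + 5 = (y + 1)*(y + 5)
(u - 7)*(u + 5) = u^2 - 2*u - 35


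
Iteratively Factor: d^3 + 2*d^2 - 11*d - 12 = (d + 1)*(d^2 + d - 12) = (d + 1)*(d + 4)*(d - 3)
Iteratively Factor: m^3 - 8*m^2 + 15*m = (m)*(m^2 - 8*m + 15) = m*(m - 5)*(m - 3)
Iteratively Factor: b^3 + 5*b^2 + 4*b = (b + 1)*(b^2 + 4*b) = b*(b + 1)*(b + 4)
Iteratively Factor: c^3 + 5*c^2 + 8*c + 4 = (c + 1)*(c^2 + 4*c + 4) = (c + 1)*(c + 2)*(c + 2)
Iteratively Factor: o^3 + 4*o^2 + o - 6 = (o + 3)*(o^2 + o - 2) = (o + 2)*(o + 3)*(o - 1)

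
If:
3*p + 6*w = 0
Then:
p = -2*w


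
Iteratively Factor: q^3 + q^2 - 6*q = (q + 3)*(q^2 - 2*q) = q*(q + 3)*(q - 2)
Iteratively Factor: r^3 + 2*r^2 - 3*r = (r + 3)*(r^2 - r) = r*(r + 3)*(r - 1)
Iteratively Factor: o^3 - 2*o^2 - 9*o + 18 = (o - 3)*(o^2 + o - 6) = (o - 3)*(o + 3)*(o - 2)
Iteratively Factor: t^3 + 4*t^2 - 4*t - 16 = (t + 4)*(t^2 - 4) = (t - 2)*(t + 4)*(t + 2)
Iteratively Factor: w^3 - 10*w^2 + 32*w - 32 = (w - 4)*(w^2 - 6*w + 8) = (w - 4)^2*(w - 2)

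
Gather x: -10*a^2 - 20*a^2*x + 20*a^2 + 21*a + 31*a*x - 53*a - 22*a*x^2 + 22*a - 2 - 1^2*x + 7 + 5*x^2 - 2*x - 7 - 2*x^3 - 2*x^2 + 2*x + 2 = 10*a^2 - 10*a - 2*x^3 + x^2*(3 - 22*a) + x*(-20*a^2 + 31*a - 1)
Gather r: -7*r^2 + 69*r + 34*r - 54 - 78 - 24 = -7*r^2 + 103*r - 156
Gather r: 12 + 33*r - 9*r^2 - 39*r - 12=-9*r^2 - 6*r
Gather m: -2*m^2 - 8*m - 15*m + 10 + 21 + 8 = -2*m^2 - 23*m + 39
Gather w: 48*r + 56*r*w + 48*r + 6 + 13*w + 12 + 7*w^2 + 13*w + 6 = 96*r + 7*w^2 + w*(56*r + 26) + 24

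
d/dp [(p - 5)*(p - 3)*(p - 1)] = 3*p^2 - 18*p + 23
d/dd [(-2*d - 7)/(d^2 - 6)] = 2*(d^2 + 7*d + 6)/(d^4 - 12*d^2 + 36)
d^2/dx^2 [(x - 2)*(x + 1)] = 2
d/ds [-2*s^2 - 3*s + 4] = -4*s - 3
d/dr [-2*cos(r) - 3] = 2*sin(r)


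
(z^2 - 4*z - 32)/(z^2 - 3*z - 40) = (z + 4)/(z + 5)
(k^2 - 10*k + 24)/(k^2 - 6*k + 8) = (k - 6)/(k - 2)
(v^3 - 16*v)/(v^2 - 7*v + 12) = v*(v + 4)/(v - 3)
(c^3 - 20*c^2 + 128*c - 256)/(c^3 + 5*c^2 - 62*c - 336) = (c^2 - 12*c + 32)/(c^2 + 13*c + 42)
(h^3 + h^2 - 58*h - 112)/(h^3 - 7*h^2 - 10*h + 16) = (h + 7)/(h - 1)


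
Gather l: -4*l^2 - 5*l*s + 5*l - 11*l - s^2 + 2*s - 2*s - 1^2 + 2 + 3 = -4*l^2 + l*(-5*s - 6) - s^2 + 4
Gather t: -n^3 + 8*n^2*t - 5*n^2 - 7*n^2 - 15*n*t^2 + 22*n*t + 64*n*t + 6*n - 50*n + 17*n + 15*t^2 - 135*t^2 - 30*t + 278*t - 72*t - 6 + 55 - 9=-n^3 - 12*n^2 - 27*n + t^2*(-15*n - 120) + t*(8*n^2 + 86*n + 176) + 40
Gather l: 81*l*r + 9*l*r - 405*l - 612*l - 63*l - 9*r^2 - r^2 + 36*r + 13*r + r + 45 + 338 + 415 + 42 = l*(90*r - 1080) - 10*r^2 + 50*r + 840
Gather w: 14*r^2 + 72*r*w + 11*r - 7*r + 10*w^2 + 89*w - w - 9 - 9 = 14*r^2 + 4*r + 10*w^2 + w*(72*r + 88) - 18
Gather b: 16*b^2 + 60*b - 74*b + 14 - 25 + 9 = 16*b^2 - 14*b - 2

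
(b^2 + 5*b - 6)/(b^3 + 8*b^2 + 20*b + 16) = (b^2 + 5*b - 6)/(b^3 + 8*b^2 + 20*b + 16)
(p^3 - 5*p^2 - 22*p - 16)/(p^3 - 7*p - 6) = (p - 8)/(p - 3)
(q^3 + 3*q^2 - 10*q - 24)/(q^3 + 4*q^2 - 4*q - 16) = (q - 3)/(q - 2)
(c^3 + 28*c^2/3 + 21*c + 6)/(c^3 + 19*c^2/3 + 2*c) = (c + 3)/c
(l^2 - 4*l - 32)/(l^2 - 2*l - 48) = (l + 4)/(l + 6)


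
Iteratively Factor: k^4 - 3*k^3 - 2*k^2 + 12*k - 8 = (k + 2)*(k^3 - 5*k^2 + 8*k - 4) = (k - 2)*(k + 2)*(k^2 - 3*k + 2) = (k - 2)*(k - 1)*(k + 2)*(k - 2)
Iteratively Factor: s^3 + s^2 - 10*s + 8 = (s + 4)*(s^2 - 3*s + 2) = (s - 2)*(s + 4)*(s - 1)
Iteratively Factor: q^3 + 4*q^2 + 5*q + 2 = (q + 1)*(q^2 + 3*q + 2) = (q + 1)^2*(q + 2)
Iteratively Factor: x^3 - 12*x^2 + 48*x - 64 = (x - 4)*(x^2 - 8*x + 16) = (x - 4)^2*(x - 4)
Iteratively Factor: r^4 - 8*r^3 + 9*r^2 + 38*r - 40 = (r + 2)*(r^3 - 10*r^2 + 29*r - 20) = (r - 4)*(r + 2)*(r^2 - 6*r + 5) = (r - 5)*(r - 4)*(r + 2)*(r - 1)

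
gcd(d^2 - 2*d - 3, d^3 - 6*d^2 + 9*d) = d - 3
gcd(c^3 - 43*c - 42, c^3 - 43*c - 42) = c^3 - 43*c - 42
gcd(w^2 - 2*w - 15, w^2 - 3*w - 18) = w + 3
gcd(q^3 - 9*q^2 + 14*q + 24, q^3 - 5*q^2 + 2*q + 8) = q^2 - 3*q - 4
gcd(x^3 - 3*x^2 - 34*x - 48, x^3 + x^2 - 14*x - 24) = x^2 + 5*x + 6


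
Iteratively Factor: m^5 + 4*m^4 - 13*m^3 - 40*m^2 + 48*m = (m)*(m^4 + 4*m^3 - 13*m^2 - 40*m + 48) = m*(m - 1)*(m^3 + 5*m^2 - 8*m - 48) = m*(m - 1)*(m + 4)*(m^2 + m - 12) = m*(m - 3)*(m - 1)*(m + 4)*(m + 4)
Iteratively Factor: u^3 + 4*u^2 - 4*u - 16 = (u + 2)*(u^2 + 2*u - 8) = (u - 2)*(u + 2)*(u + 4)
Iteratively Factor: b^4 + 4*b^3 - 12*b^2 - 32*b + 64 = (b + 4)*(b^3 - 12*b + 16) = (b + 4)^2*(b^2 - 4*b + 4) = (b - 2)*(b + 4)^2*(b - 2)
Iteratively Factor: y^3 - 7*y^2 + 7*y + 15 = (y - 5)*(y^2 - 2*y - 3) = (y - 5)*(y + 1)*(y - 3)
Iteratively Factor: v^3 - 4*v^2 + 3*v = (v)*(v^2 - 4*v + 3) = v*(v - 3)*(v - 1)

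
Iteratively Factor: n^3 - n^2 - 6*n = (n + 2)*(n^2 - 3*n) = n*(n + 2)*(n - 3)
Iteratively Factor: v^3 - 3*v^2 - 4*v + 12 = (v - 2)*(v^2 - v - 6) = (v - 2)*(v + 2)*(v - 3)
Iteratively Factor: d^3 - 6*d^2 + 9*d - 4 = (d - 1)*(d^2 - 5*d + 4) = (d - 1)^2*(d - 4)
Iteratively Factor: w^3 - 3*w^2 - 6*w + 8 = (w + 2)*(w^2 - 5*w + 4) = (w - 1)*(w + 2)*(w - 4)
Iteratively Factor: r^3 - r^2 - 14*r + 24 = (r + 4)*(r^2 - 5*r + 6) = (r - 3)*(r + 4)*(r - 2)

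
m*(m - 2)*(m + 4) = m^3 + 2*m^2 - 8*m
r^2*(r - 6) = r^3 - 6*r^2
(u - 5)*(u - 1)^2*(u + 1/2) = u^4 - 13*u^3/2 + 15*u^2/2 + u/2 - 5/2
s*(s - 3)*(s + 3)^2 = s^4 + 3*s^3 - 9*s^2 - 27*s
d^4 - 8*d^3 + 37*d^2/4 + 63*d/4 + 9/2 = (d - 6)*(d - 3)*(d + 1/2)^2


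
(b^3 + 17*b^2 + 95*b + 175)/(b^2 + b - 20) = (b^2 + 12*b + 35)/(b - 4)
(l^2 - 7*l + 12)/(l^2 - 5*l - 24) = (-l^2 + 7*l - 12)/(-l^2 + 5*l + 24)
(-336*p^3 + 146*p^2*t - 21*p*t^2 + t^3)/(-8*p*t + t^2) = 42*p^2/t - 13*p + t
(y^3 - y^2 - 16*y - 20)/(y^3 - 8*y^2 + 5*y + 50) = (y + 2)/(y - 5)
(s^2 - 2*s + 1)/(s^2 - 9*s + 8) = (s - 1)/(s - 8)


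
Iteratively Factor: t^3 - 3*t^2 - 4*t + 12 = (t - 3)*(t^2 - 4) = (t - 3)*(t - 2)*(t + 2)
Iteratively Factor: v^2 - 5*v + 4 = (v - 1)*(v - 4)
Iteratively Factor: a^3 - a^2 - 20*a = (a)*(a^2 - a - 20) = a*(a + 4)*(a - 5)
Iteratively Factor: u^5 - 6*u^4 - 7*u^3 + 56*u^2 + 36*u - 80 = (u - 5)*(u^4 - u^3 - 12*u^2 - 4*u + 16) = (u - 5)*(u + 2)*(u^3 - 3*u^2 - 6*u + 8) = (u - 5)*(u - 1)*(u + 2)*(u^2 - 2*u - 8) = (u - 5)*(u - 4)*(u - 1)*(u + 2)*(u + 2)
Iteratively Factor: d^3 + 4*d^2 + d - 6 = (d - 1)*(d^2 + 5*d + 6) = (d - 1)*(d + 2)*(d + 3)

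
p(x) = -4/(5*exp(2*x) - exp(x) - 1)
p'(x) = -4*(-10*exp(2*x) + exp(x))/(5*exp(2*x) - exp(x) - 1)^2 = (40*exp(x) - 4)*exp(x)/(-5*exp(2*x) + exp(x) + 1)^2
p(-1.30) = 4.44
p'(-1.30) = 2.32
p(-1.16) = 4.87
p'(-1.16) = 3.96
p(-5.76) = 3.99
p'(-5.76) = -0.01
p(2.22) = -0.01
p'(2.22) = 0.02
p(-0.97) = 6.06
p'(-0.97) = 9.70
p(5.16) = -0.00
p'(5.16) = 0.00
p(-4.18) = 3.94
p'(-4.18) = -0.05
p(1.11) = -0.10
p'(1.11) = 0.20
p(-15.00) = 4.00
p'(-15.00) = 0.00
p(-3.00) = 3.86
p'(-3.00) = -0.09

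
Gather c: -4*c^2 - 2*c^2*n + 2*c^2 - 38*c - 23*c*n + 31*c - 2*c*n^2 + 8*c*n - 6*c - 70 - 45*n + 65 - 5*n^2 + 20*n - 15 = c^2*(-2*n - 2) + c*(-2*n^2 - 15*n - 13) - 5*n^2 - 25*n - 20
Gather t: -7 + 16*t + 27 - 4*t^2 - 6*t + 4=-4*t^2 + 10*t + 24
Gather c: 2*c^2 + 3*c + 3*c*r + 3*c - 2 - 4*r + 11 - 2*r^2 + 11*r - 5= 2*c^2 + c*(3*r + 6) - 2*r^2 + 7*r + 4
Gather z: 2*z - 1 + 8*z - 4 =10*z - 5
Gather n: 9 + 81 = 90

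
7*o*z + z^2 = z*(7*o + z)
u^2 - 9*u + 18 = (u - 6)*(u - 3)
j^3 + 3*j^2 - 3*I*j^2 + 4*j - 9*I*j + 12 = (j + 3)*(j - 4*I)*(j + I)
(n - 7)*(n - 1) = n^2 - 8*n + 7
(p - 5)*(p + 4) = p^2 - p - 20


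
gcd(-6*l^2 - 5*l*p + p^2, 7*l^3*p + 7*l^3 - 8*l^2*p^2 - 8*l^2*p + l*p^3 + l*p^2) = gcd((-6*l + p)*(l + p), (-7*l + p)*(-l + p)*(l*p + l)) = 1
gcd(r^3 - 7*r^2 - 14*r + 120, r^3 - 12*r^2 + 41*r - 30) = r^2 - 11*r + 30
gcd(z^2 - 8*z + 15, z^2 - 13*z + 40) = z - 5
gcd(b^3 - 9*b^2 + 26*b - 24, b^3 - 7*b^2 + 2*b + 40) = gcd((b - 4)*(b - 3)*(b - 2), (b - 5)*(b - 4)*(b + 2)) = b - 4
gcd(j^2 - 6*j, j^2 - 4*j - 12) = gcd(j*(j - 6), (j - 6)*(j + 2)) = j - 6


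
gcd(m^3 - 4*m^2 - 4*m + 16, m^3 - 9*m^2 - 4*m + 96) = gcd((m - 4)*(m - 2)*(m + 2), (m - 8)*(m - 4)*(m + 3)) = m - 4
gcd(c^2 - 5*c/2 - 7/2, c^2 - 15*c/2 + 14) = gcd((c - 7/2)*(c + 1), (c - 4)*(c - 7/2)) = c - 7/2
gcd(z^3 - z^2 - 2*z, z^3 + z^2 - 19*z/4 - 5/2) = z - 2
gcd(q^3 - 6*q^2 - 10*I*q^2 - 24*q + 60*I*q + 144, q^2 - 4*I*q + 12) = q - 6*I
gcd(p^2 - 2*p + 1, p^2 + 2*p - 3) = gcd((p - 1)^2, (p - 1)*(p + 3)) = p - 1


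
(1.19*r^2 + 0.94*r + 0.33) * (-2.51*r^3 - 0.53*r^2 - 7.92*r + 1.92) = -2.9869*r^5 - 2.9901*r^4 - 10.7513*r^3 - 5.3349*r^2 - 0.8088*r + 0.6336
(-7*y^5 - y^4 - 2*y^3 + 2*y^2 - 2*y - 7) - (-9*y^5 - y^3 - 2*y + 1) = 2*y^5 - y^4 - y^3 + 2*y^2 - 8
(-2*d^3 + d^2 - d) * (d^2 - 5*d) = -2*d^5 + 11*d^4 - 6*d^3 + 5*d^2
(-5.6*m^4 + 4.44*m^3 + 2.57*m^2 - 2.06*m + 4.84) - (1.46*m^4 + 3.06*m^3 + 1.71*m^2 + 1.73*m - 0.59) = -7.06*m^4 + 1.38*m^3 + 0.86*m^2 - 3.79*m + 5.43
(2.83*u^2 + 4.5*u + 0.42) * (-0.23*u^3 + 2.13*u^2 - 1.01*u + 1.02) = -0.6509*u^5 + 4.9929*u^4 + 6.6301*u^3 - 0.7638*u^2 + 4.1658*u + 0.4284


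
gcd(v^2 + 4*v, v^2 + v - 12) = v + 4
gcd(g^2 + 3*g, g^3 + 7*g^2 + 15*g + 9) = g + 3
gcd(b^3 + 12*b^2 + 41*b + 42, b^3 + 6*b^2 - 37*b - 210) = b + 7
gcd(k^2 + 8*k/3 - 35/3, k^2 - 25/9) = 1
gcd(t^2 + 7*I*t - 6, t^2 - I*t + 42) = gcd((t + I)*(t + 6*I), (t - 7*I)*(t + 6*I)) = t + 6*I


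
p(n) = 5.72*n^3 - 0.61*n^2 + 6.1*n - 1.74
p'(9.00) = 1385.08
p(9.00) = 4173.63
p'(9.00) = 1385.08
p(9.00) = 4173.63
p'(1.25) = 31.39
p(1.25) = 16.10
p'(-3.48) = 218.16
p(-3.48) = -271.42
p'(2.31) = 94.85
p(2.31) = 79.60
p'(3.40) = 200.32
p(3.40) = 236.77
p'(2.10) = 79.21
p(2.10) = 61.35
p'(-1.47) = 44.97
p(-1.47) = -30.19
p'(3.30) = 188.95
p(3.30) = 217.31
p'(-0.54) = 11.76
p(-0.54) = -6.11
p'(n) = 17.16*n^2 - 1.22*n + 6.1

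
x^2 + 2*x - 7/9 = (x - 1/3)*(x + 7/3)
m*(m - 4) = m^2 - 4*m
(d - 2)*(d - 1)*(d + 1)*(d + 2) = d^4 - 5*d^2 + 4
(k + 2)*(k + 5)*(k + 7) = k^3 + 14*k^2 + 59*k + 70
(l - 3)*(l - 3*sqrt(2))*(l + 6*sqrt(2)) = l^3 - 3*l^2 + 3*sqrt(2)*l^2 - 36*l - 9*sqrt(2)*l + 108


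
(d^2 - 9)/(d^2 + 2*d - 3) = (d - 3)/(d - 1)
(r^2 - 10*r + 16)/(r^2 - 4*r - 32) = (r - 2)/(r + 4)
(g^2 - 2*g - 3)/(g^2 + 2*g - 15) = (g + 1)/(g + 5)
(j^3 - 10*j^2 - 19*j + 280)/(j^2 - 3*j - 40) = j - 7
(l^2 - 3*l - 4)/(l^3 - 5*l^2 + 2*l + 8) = 1/(l - 2)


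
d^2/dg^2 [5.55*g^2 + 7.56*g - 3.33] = 11.1000000000000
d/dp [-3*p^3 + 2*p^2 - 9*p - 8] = -9*p^2 + 4*p - 9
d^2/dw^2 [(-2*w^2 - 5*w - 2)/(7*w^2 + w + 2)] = 14*(-33*w^3 - 30*w^2 + 24*w + 4)/(343*w^6 + 147*w^5 + 315*w^4 + 85*w^3 + 90*w^2 + 12*w + 8)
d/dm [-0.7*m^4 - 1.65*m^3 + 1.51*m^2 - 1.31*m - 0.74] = -2.8*m^3 - 4.95*m^2 + 3.02*m - 1.31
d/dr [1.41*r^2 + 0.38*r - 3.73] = 2.82*r + 0.38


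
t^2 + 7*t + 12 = (t + 3)*(t + 4)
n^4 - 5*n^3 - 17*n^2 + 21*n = n*(n - 7)*(n - 1)*(n + 3)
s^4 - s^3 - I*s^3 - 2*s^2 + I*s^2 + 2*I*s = s*(s - 2)*(s + 1)*(s - I)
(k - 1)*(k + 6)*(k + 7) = k^3 + 12*k^2 + 29*k - 42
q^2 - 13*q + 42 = (q - 7)*(q - 6)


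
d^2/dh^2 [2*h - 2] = 0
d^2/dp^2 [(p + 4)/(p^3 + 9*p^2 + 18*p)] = 6*(-p*(p^2 + 9*p + 18)*(p^2 + 6*p + (p + 3)*(p + 4) + 6) + 3*(p + 4)*(p^2 + 6*p + 6)^2)/(p^3*(p^2 + 9*p + 18)^3)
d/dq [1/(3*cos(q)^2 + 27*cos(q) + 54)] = (2*cos(q) + 9)*sin(q)/(3*(cos(q)^2 + 9*cos(q) + 18)^2)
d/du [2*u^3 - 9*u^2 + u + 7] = 6*u^2 - 18*u + 1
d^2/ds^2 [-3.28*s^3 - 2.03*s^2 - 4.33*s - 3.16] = -19.68*s - 4.06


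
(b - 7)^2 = b^2 - 14*b + 49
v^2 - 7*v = v*(v - 7)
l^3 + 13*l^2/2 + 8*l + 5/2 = (l + 1/2)*(l + 1)*(l + 5)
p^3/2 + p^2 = p^2*(p/2 + 1)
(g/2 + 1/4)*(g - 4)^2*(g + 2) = g^4/2 - 11*g^3/4 - 3*g^2/2 + 16*g + 8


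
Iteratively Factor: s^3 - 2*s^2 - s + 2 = (s + 1)*(s^2 - 3*s + 2) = (s - 1)*(s + 1)*(s - 2)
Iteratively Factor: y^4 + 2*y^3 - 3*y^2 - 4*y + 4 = (y + 2)*(y^3 - 3*y + 2) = (y - 1)*(y + 2)*(y^2 + y - 2) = (y - 1)*(y + 2)^2*(y - 1)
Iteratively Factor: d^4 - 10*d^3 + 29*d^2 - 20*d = (d - 4)*(d^3 - 6*d^2 + 5*d) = (d - 4)*(d - 1)*(d^2 - 5*d) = (d - 5)*(d - 4)*(d - 1)*(d)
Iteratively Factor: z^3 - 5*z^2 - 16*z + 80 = (z + 4)*(z^2 - 9*z + 20) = (z - 5)*(z + 4)*(z - 4)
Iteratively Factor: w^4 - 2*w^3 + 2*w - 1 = (w - 1)*(w^3 - w^2 - w + 1) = (w - 1)*(w + 1)*(w^2 - 2*w + 1) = (w - 1)^2*(w + 1)*(w - 1)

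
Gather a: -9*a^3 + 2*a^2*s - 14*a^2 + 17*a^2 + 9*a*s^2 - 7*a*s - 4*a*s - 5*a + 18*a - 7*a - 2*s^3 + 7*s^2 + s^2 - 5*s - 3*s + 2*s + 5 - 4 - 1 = -9*a^3 + a^2*(2*s + 3) + a*(9*s^2 - 11*s + 6) - 2*s^3 + 8*s^2 - 6*s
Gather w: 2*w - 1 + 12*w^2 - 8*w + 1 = 12*w^2 - 6*w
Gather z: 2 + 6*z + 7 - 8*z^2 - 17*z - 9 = -8*z^2 - 11*z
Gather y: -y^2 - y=-y^2 - y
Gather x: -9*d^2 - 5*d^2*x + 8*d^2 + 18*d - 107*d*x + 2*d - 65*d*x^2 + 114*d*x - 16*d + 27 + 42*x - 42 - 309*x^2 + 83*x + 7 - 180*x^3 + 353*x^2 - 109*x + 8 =-d^2 + 4*d - 180*x^3 + x^2*(44 - 65*d) + x*(-5*d^2 + 7*d + 16)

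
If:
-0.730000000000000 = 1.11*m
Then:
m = -0.66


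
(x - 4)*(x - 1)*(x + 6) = x^3 + x^2 - 26*x + 24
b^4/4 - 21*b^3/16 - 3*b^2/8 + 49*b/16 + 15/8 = (b/4 + 1/4)*(b - 5)*(b - 2)*(b + 3/4)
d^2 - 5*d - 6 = (d - 6)*(d + 1)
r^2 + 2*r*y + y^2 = (r + y)^2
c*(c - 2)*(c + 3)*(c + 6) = c^4 + 7*c^3 - 36*c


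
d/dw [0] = 0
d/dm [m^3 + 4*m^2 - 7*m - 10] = 3*m^2 + 8*m - 7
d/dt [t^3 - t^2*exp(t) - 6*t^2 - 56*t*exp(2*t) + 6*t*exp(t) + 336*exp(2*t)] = -t^2*exp(t) + 3*t^2 - 112*t*exp(2*t) + 4*t*exp(t) - 12*t + 616*exp(2*t) + 6*exp(t)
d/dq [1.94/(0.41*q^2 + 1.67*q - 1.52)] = (-1.5908*q - 3.2398)/(0.41*q^2 + 1.67*q - 1.52)^2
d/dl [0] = 0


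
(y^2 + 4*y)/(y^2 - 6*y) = (y + 4)/(y - 6)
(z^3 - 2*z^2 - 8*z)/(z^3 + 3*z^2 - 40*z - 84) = z*(z - 4)/(z^2 + z - 42)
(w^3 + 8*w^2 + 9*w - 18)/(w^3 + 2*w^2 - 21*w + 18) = (w + 3)/(w - 3)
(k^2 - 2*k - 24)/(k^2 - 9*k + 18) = (k + 4)/(k - 3)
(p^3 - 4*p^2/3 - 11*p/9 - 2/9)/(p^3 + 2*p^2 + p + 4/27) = 3*(p - 2)/(3*p + 4)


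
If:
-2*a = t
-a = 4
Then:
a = -4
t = 8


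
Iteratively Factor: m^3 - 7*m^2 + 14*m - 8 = (m - 1)*(m^2 - 6*m + 8) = (m - 4)*(m - 1)*(m - 2)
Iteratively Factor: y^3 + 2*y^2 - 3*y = (y - 1)*(y^2 + 3*y) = (y - 1)*(y + 3)*(y)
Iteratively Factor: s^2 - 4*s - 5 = (s - 5)*(s + 1)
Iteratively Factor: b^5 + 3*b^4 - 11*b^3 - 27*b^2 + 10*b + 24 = (b + 2)*(b^4 + b^3 - 13*b^2 - b + 12) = (b + 1)*(b + 2)*(b^3 - 13*b + 12) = (b - 3)*(b + 1)*(b + 2)*(b^2 + 3*b - 4) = (b - 3)*(b + 1)*(b + 2)*(b + 4)*(b - 1)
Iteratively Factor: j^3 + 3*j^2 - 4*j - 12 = (j + 3)*(j^2 - 4) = (j - 2)*(j + 3)*(j + 2)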